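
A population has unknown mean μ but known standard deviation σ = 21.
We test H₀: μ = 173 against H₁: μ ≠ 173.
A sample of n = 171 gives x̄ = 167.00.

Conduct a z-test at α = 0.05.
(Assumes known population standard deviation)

Standard error: SE = σ/√n = 21/√171 = 1.6059
z-statistic: z = (x̄ - μ₀)/SE = (167.00 - 173)/1.6059 = -3.7362
Critical value: ±1.960
p-value = 0.0002
Decision: reject H₀

Answer: z = -3.7362, reject H₀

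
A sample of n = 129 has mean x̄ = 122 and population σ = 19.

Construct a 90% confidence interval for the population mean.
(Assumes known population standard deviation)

Confidence level: 90%, α = 0.1
z_0.05 = 1.645
SE = σ/√n = 19/√129 = 1.6729
Margin of error = 1.645 × 1.6729 = 2.7519
CI: x̄ ± margin = 122 ± 2.7519
CI: (119.2481, 124.7519)

Answer: (119.2481, 124.7519)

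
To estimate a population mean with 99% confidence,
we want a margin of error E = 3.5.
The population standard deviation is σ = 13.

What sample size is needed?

Answer: n = 92

Derivation:
z_0.005 = 2.576
n = (z×σ/E)² = (2.576×13/3.5)²
n = 91.5466
Round up: n = 92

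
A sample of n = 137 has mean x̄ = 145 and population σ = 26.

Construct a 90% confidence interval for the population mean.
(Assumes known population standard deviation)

Confidence level: 90%, α = 0.1
z_0.05 = 1.645
SE = σ/√n = 26/√137 = 2.2213
Margin of error = 1.645 × 2.2213 = 3.6540
CI: x̄ ± margin = 145 ± 3.6540
CI: (141.3460, 148.6540)

Answer: (141.3460, 148.6540)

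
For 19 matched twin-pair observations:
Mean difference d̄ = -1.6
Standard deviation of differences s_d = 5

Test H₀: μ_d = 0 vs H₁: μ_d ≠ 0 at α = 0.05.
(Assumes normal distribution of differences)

df = n - 1 = 18
SE = s_d/√n = 5/√19 = 1.1471
t = d̄/SE = -1.6/1.1471 = -1.3948
Critical value: t_{0.025,18} = ±2.101
p-value ≈ 0.1801
Decision: fail to reject H₀

Answer: t = -1.3948, fail to reject H₀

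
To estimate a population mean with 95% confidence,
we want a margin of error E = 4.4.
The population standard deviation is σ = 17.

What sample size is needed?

z_0.025 = 1.960
n = (z×σ/E)² = (1.960×17/4.4)²
n = 57.3462
Round up: n = 58

Answer: n = 58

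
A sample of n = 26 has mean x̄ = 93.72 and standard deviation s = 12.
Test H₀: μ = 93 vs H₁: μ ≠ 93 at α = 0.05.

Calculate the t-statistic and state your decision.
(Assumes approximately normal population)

Answer: t = 0.3059, fail to reject H₀

Derivation:
df = n - 1 = 25
SE = s/√n = 12/√26 = 2.3534
t = (x̄ - μ₀)/SE = (93.72 - 93)/2.3534 = 0.3059
Critical value: t_{0.025,25} = ±2.060
p-value ≈ 0.7622
Decision: fail to reject H₀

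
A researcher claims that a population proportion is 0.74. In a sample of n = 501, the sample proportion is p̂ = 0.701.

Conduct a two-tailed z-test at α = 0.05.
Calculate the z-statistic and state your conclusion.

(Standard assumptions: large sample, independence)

Answer: z = -1.9901, reject H₀

Derivation:
H₀: p = 0.74, H₁: p ≠ 0.74
Standard error: SE = √(p₀(1-p₀)/n) = √(0.74×0.26/501) = 0.019597
z-statistic: z = (p̂ - p₀)/SE = (0.701 - 0.74)/0.019597 = -1.9901
Critical value: z_0.025 = ±1.960
p-value = 0.0466
Decision: reject H₀ at α = 0.05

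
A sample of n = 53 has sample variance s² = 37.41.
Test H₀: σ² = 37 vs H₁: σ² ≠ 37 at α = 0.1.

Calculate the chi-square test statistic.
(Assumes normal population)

Answer: χ² = 52.5762, fail to reject H₀

Derivation:
df = n - 1 = 52
χ² = (n-1)s²/σ₀² = 52×37.41/37 = 52.5762
Critical values: χ²_{0.95,52} = 36.437, χ²_{0.05,52} = 69.832
Rejection region: χ² < 36.437 or χ² > 69.832
Decision: fail to reject H₀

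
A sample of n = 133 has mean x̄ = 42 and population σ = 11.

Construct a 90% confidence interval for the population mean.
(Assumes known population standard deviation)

Confidence level: 90%, α = 0.1
z_0.05 = 1.645
SE = σ/√n = 11/√133 = 0.9538
Margin of error = 1.645 × 0.9538 = 1.5690
CI: x̄ ± margin = 42 ± 1.5690
CI: (40.4310, 43.5690)

Answer: (40.4310, 43.5690)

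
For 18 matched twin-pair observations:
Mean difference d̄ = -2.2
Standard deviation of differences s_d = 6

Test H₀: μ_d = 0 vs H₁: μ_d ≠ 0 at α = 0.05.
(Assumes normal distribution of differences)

Answer: t = -1.5556, fail to reject H₀

Derivation:
df = n - 1 = 17
SE = s_d/√n = 6/√18 = 1.4142
t = d̄/SE = -2.2/1.4142 = -1.5556
Critical value: t_{0.025,17} = ±2.110
p-value ≈ 0.1382
Decision: fail to reject H₀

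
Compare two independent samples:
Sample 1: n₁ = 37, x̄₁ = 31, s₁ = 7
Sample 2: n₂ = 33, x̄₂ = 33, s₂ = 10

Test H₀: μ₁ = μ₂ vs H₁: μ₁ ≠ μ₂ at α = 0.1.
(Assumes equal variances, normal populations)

Answer: t = -0.9777, fail to reject H₀

Derivation:
Pooled variance: s²_p = [36×7² + 32×10²]/(68) = 73.0000
s_p = 8.5440
SE = s_p×√(1/n₁ + 1/n₂) = 8.5440×√(1/37 + 1/33) = 2.0457
t = (x̄₁ - x̄₂)/SE = (31 - 33)/2.0457 = -0.9777
df = 68, t-critical = ±1.668
Decision: fail to reject H₀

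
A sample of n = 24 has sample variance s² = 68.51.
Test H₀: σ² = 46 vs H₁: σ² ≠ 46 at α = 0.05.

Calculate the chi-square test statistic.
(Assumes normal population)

df = n - 1 = 23
χ² = (n-1)s²/σ₀² = 23×68.51/46 = 34.2550
Critical values: χ²_{0.975,23} = 11.689, χ²_{0.025,23} = 38.076
Rejection region: χ² < 11.689 or χ² > 38.076
Decision: fail to reject H₀

Answer: χ² = 34.2550, fail to reject H₀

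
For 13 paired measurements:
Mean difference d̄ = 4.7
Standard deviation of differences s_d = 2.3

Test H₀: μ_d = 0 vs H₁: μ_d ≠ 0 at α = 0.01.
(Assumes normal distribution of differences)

df = n - 1 = 12
SE = s_d/√n = 2.3/√13 = 0.6379
t = d̄/SE = 4.7/0.6379 = 7.3679
Critical value: t_{0.005,12} = ±3.055
p-value < 0.0001
Decision: reject H₀

Answer: t = 7.3679, reject H₀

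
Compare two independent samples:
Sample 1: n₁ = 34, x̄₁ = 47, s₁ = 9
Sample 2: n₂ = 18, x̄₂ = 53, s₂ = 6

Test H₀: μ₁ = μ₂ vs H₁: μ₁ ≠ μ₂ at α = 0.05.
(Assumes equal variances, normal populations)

Pooled variance: s²_p = [33×9² + 17×6²]/(50) = 65.7000
s_p = 8.1056
SE = s_p×√(1/n₁ + 1/n₂) = 8.1056×√(1/34 + 1/18) = 2.3627
t = (x̄₁ - x̄₂)/SE = (47 - 53)/2.3627 = -2.5395
df = 50, t-critical = ±2.009
Decision: reject H₀

Answer: t = -2.5395, reject H₀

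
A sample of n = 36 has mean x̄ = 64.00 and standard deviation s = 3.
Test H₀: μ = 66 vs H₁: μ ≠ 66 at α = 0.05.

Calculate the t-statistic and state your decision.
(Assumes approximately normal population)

Answer: t = -4.0000, reject H₀

Derivation:
df = n - 1 = 35
SE = s/√n = 3/√36 = 0.5000
t = (x̄ - μ₀)/SE = (64.00 - 66)/0.5000 = -4.0000
Critical value: t_{0.025,35} = ±2.030
p-value ≈ 0.0003
Decision: reject H₀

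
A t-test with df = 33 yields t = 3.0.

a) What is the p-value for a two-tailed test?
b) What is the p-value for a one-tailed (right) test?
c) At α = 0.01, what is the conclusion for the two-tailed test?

Answer: a) 0.0051, b) 0.0026, c) reject H₀

Derivation:
Using t-distribution with df = 33:
a) Two-tailed: p = 2×P(T > 3.0) = 0.0051
b) One-tailed: p = P(T > 3.0) = 0.0026
c) 0.0051 < 0.01, reject H₀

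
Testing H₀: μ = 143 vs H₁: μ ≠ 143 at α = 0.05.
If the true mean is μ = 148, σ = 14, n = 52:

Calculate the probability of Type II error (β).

SE = σ/√n = 14/√52 = 1.9415
Critical values: μ₀ ± z_0.025×SE = 143 ± 1.960×1.9415
Acceptance region: (139.1947, 146.8053)
Under H₁ (μ = 148): z_high = (146.8053 - 148)/1.9415 = -0.6153, z_low = (139.1947 - 148)/1.9415 = -4.5353
β = P(not reject | H₁) = Φ(-0.6153) - Φ(-4.5353) ≈ 0.2692

Answer: β ≈ 0.2692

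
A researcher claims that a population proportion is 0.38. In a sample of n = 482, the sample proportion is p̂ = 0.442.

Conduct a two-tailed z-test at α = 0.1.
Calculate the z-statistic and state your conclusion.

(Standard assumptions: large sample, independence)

H₀: p = 0.38, H₁: p ≠ 0.38
Standard error: SE = √(p₀(1-p₀)/n) = √(0.38×0.62/482) = 0.022109
z-statistic: z = (p̂ - p₀)/SE = (0.442 - 0.38)/0.022109 = 2.8043
Critical value: z_0.05 = ±1.645
p-value = 0.0050
Decision: reject H₀ at α = 0.1

Answer: z = 2.8043, reject H₀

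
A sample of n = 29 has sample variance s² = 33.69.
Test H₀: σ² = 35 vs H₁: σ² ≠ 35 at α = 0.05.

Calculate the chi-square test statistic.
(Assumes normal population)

Answer: χ² = 26.9520, fail to reject H₀

Derivation:
df = n - 1 = 28
χ² = (n-1)s²/σ₀² = 28×33.69/35 = 26.9520
Critical values: χ²_{0.975,28} = 15.308, χ²_{0.025,28} = 44.461
Rejection region: χ² < 15.308 or χ² > 44.461
Decision: fail to reject H₀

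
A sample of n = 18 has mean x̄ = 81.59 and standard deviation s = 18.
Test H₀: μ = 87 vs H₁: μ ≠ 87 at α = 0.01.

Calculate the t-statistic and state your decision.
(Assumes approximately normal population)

Answer: t = -1.2752, fail to reject H₀

Derivation:
df = n - 1 = 17
SE = s/√n = 18/√18 = 4.2426
t = (x̄ - μ₀)/SE = (81.59 - 87)/4.2426 = -1.2752
Critical value: t_{0.005,17} = ±2.898
p-value ≈ 0.2194
Decision: fail to reject H₀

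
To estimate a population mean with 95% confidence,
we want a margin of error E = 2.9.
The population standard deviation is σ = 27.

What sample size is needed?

z_0.025 = 1.960
n = (z×σ/E)² = (1.960×27/2.9)²
n = 332.9996
Round up: n = 333

Answer: n = 333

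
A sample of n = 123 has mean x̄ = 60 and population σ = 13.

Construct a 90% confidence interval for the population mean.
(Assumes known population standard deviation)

Answer: (58.0717, 61.9283)

Derivation:
Confidence level: 90%, α = 0.1
z_0.05 = 1.645
SE = σ/√n = 13/√123 = 1.1722
Margin of error = 1.645 × 1.1722 = 1.9283
CI: x̄ ± margin = 60 ± 1.9283
CI: (58.0717, 61.9283)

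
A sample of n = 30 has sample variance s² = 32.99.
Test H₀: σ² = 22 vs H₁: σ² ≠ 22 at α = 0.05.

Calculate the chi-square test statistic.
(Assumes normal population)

df = n - 1 = 29
χ² = (n-1)s²/σ₀² = 29×32.99/22 = 43.4868
Critical values: χ²_{0.975,29} = 16.047, χ²_{0.025,29} = 45.722
Rejection region: χ² < 16.047 or χ² > 45.722
Decision: fail to reject H₀

Answer: χ² = 43.4868, fail to reject H₀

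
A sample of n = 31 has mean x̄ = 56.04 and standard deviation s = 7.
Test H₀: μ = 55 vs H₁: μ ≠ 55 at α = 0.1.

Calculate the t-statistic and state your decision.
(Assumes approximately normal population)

Answer: t = 0.8272, fail to reject H₀

Derivation:
df = n - 1 = 30
SE = s/√n = 7/√31 = 1.2572
t = (x̄ - μ₀)/SE = (56.04 - 55)/1.2572 = 0.8272
Critical value: t_{0.05,30} = ±1.697
p-value ≈ 0.4147
Decision: fail to reject H₀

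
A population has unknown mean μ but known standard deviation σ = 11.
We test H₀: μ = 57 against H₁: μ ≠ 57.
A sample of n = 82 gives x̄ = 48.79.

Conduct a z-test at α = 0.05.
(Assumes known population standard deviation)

Standard error: SE = σ/√n = 11/√82 = 1.2147
z-statistic: z = (x̄ - μ₀)/SE = (48.79 - 57)/1.2147 = -6.7589
Critical value: ±1.960
p-value < 0.0001
Decision: reject H₀

Answer: z = -6.7589, reject H₀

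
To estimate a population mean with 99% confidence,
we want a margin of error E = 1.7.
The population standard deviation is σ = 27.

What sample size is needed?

z_0.005 = 2.576
n = (z×σ/E)² = (2.576×27/1.7)²
n = 1673.8688
Round up: n = 1674

Answer: n = 1674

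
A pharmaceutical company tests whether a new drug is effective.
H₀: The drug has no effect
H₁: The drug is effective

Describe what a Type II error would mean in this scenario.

Type I error: rejecting H₀ when it is actually true (false positive).
Type II error: failing to reject H₀ when H₁ is actually true (false negative).

Answer: Failing to detect the drug's effect when it actually works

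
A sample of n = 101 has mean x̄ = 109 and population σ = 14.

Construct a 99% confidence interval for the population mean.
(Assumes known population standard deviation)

Answer: (105.4114, 112.5886)

Derivation:
Confidence level: 99%, α = 0.01
z_0.005 = 2.576
SE = σ/√n = 14/√101 = 1.3931
Margin of error = 2.576 × 1.3931 = 3.5886
CI: x̄ ± margin = 109 ± 3.5886
CI: (105.4114, 112.5886)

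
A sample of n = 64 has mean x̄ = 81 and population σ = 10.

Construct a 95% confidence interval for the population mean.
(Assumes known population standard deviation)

Answer: (78.5500, 83.4500)

Derivation:
Confidence level: 95%, α = 0.05
z_0.025 = 1.960
SE = σ/√n = 10/√64 = 1.2500
Margin of error = 1.960 × 1.2500 = 2.4500
CI: x̄ ± margin = 81 ± 2.4500
CI: (78.5500, 83.4500)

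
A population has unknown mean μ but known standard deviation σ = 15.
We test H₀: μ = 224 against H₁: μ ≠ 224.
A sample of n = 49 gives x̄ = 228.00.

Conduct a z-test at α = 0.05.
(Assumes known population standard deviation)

Answer: z = 1.8666, fail to reject H₀

Derivation:
Standard error: SE = σ/√n = 15/√49 = 2.1429
z-statistic: z = (x̄ - μ₀)/SE = (228.00 - 224)/2.1429 = 1.8666
Critical value: ±1.960
p-value = 0.0620
Decision: fail to reject H₀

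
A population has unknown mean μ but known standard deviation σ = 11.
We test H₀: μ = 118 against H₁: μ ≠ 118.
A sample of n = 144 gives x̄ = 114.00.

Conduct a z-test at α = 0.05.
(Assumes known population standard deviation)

Standard error: SE = σ/√n = 11/√144 = 0.9167
z-statistic: z = (x̄ - μ₀)/SE = (114.00 - 118)/0.9167 = -4.3635
Critical value: ±1.960
p-value < 0.0001
Decision: reject H₀

Answer: z = -4.3635, reject H₀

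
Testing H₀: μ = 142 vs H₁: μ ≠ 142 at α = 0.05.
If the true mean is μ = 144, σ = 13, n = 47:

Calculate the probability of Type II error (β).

SE = σ/√n = 13/√47 = 1.8962
Critical values: μ₀ ± z_0.025×SE = 142 ± 1.960×1.8962
Acceptance region: (138.2834, 145.7166)
Under H₁ (μ = 144): z_high = (145.7166 - 144)/1.8962 = 0.9053, z_low = (138.2834 - 144)/1.8962 = -3.0148
β = P(not reject | H₁) = Φ(0.9053) - Φ(-3.0148) ≈ 0.8161

Answer: β ≈ 0.8161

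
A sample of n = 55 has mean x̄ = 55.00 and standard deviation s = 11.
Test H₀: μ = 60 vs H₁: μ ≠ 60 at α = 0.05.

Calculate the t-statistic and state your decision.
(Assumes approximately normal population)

df = n - 1 = 54
SE = s/√n = 11/√55 = 1.4832
t = (x̄ - μ₀)/SE = (55.00 - 60)/1.4832 = -3.3711
Critical value: t_{0.025,54} = ±2.005
p-value ≈ 0.0014
Decision: reject H₀

Answer: t = -3.3711, reject H₀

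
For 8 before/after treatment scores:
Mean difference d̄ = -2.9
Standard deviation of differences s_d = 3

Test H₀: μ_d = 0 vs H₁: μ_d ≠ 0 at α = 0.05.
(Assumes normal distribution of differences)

Answer: t = -2.7340, reject H₀

Derivation:
df = n - 1 = 7
SE = s_d/√n = 3/√8 = 1.0607
t = d̄/SE = -2.9/1.0607 = -2.7340
Critical value: t_{0.025,7} = ±2.365
p-value ≈ 0.0292
Decision: reject H₀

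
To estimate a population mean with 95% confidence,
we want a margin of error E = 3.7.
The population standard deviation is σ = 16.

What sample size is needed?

Answer: n = 72

Derivation:
z_0.025 = 1.960
n = (z×σ/E)² = (1.960×16/3.7)²
n = 71.8371
Round up: n = 72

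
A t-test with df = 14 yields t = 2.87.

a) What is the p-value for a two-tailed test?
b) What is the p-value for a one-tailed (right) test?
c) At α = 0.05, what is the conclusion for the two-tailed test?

Answer: a) 0.0124, b) 0.0062, c) reject H₀

Derivation:
Using t-distribution with df = 14:
a) Two-tailed: p = 2×P(T > 2.87) = 0.0124
b) One-tailed: p = P(T > 2.87) = 0.0062
c) 0.0124 < 0.05, reject H₀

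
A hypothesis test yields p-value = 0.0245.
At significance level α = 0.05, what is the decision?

Answer: reject H₀

Derivation:
Compare p-value to α:
0.0245 < 0.05
Decision: reject H₀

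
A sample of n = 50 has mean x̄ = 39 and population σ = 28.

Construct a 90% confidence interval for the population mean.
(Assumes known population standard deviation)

Confidence level: 90%, α = 0.1
z_0.05 = 1.645
SE = σ/√n = 28/√50 = 3.9598
Margin of error = 1.645 × 3.9598 = 6.5139
CI: x̄ ± margin = 39 ± 6.5139
CI: (32.4861, 45.5139)

Answer: (32.4861, 45.5139)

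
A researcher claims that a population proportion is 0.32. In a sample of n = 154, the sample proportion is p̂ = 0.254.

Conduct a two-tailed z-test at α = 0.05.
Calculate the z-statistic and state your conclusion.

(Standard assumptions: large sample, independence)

H₀: p = 0.32, H₁: p ≠ 0.32
Standard error: SE = √(p₀(1-p₀)/n) = √(0.32×0.68/154) = 0.037590
z-statistic: z = (p̂ - p₀)/SE = (0.254 - 0.32)/0.037590 = -1.7558
Critical value: z_0.025 = ±1.960
p-value = 0.0791
Decision: fail to reject H₀ at α = 0.05

Answer: z = -1.7558, fail to reject H₀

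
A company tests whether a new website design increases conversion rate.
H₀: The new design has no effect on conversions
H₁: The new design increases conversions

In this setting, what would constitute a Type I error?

Answer: Switching to a new design that doesn't actually help

Derivation:
A Type I error (probability α) occurs when we reject a true H₀.
A Type II error (probability β) occurs when we fail to reject a false H₀.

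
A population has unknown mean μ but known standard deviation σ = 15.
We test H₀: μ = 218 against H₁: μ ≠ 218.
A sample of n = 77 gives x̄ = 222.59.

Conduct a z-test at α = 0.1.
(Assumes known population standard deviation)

Standard error: SE = σ/√n = 15/√77 = 1.7094
z-statistic: z = (x̄ - μ₀)/SE = (222.59 - 218)/1.7094 = 2.6852
Critical value: ±1.645
p-value = 0.0072
Decision: reject H₀

Answer: z = 2.6852, reject H₀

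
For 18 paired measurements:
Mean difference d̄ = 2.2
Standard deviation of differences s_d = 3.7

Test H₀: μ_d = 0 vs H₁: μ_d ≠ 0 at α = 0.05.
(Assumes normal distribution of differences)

df = n - 1 = 17
SE = s_d/√n = 3.7/√18 = 0.8721
t = d̄/SE = 2.2/0.8721 = 2.5226
Critical value: t_{0.025,17} = ±2.110
p-value ≈ 0.0219
Decision: reject H₀

Answer: t = 2.5226, reject H₀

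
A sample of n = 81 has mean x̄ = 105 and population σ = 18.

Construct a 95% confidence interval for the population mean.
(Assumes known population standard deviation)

Confidence level: 95%, α = 0.05
z_0.025 = 1.960
SE = σ/√n = 18/√81 = 2.0000
Margin of error = 1.960 × 2.0000 = 3.9200
CI: x̄ ± margin = 105 ± 3.9200
CI: (101.0800, 108.9200)

Answer: (101.0800, 108.9200)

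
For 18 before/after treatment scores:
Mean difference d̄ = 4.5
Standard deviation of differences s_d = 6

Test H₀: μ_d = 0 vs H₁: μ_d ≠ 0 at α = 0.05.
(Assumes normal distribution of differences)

Answer: t = 3.1820, reject H₀

Derivation:
df = n - 1 = 17
SE = s_d/√n = 6/√18 = 1.4142
t = d̄/SE = 4.5/1.4142 = 3.1820
Critical value: t_{0.025,17} = ±2.110
p-value ≈ 0.0055
Decision: reject H₀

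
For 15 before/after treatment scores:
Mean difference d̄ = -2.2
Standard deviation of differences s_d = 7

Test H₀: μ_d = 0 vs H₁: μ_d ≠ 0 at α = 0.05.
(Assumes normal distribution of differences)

df = n - 1 = 14
SE = s_d/√n = 7/√15 = 1.8074
t = d̄/SE = -2.2/1.8074 = -1.2172
Critical value: t_{0.025,14} = ±2.145
p-value ≈ 0.2436
Decision: fail to reject H₀

Answer: t = -1.2172, fail to reject H₀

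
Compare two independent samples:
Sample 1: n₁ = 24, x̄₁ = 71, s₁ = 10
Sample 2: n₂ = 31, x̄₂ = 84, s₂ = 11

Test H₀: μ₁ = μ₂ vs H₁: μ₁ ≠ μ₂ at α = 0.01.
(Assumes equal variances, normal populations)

Pooled variance: s²_p = [23×10² + 30×11²]/(53) = 111.8868
s_p = 10.5777
SE = s_p×√(1/n₁ + 1/n₂) = 10.5777×√(1/24 + 1/31) = 2.8760
t = (x̄₁ - x̄₂)/SE = (71 - 84)/2.8760 = -4.5202
df = 53, t-critical = ±2.672
Decision: reject H₀

Answer: t = -4.5202, reject H₀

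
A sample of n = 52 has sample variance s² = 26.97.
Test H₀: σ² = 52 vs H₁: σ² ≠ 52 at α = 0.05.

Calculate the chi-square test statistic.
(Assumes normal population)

Answer: χ² = 26.4513, reject H₀

Derivation:
df = n - 1 = 51
χ² = (n-1)s²/σ₀² = 51×26.97/52 = 26.4513
Critical values: χ²_{0.975,51} = 33.162, χ²_{0.025,51} = 72.616
Rejection region: χ² < 33.162 or χ² > 72.616
Decision: reject H₀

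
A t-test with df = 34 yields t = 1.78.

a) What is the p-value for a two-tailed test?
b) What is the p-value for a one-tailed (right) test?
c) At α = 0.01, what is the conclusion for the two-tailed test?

Answer: a) 0.0840, b) 0.0420, c) fail to reject H₀

Derivation:
Using t-distribution with df = 34:
a) Two-tailed: p = 2×P(T > 1.78) = 0.0840
b) One-tailed: p = P(T > 1.78) = 0.0420
c) 0.0840 ≥ 0.01, fail to reject H₀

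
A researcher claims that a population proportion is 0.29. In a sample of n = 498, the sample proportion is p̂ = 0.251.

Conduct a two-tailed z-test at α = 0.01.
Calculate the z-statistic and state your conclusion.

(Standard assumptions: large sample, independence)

Answer: z = -1.9180, fail to reject H₀

Derivation:
H₀: p = 0.29, H₁: p ≠ 0.29
Standard error: SE = √(p₀(1-p₀)/n) = √(0.29×0.71/498) = 0.020334
z-statistic: z = (p̂ - p₀)/SE = (0.251 - 0.29)/0.020334 = -1.9180
Critical value: z_0.005 = ±2.576
p-value = 0.0551
Decision: fail to reject H₀ at α = 0.01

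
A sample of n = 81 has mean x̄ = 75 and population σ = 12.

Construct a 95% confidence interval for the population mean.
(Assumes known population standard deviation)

Confidence level: 95%, α = 0.05
z_0.025 = 1.960
SE = σ/√n = 12/√81 = 1.3333
Margin of error = 1.960 × 1.3333 = 2.6133
CI: x̄ ± margin = 75 ± 2.6133
CI: (72.3867, 77.6133)

Answer: (72.3867, 77.6133)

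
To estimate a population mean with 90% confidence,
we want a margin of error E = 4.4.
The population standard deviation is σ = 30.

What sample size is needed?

Answer: n = 126

Derivation:
z_0.05 = 1.645
n = (z×σ/E)² = (1.645×30/4.4)²
n = 125.7966
Round up: n = 126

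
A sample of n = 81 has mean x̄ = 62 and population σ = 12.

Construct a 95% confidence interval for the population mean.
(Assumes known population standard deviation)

Confidence level: 95%, α = 0.05
z_0.025 = 1.960
SE = σ/√n = 12/√81 = 1.3333
Margin of error = 1.960 × 1.3333 = 2.6133
CI: x̄ ± margin = 62 ± 2.6133
CI: (59.3867, 64.6133)

Answer: (59.3867, 64.6133)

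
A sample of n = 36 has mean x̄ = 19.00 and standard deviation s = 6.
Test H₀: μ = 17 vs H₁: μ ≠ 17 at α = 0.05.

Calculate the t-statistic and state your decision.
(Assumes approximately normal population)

Answer: t = 2.0000, fail to reject H₀

Derivation:
df = n - 1 = 35
SE = s/√n = 6/√36 = 1.0000
t = (x̄ - μ₀)/SE = (19.00 - 17)/1.0000 = 2.0000
Critical value: t_{0.025,35} = ±2.030
p-value ≈ 0.0533
Decision: fail to reject H₀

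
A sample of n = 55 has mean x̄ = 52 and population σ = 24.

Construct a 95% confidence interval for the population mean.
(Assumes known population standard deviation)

Answer: (45.6570, 58.3430)

Derivation:
Confidence level: 95%, α = 0.05
z_0.025 = 1.960
SE = σ/√n = 24/√55 = 3.2362
Margin of error = 1.960 × 3.2362 = 6.3430
CI: x̄ ± margin = 52 ± 6.3430
CI: (45.6570, 58.3430)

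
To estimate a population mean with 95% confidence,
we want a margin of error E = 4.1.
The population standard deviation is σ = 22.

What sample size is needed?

z_0.025 = 1.960
n = (z×σ/E)² = (1.960×22/4.1)²
n = 110.6088
Round up: n = 111

Answer: n = 111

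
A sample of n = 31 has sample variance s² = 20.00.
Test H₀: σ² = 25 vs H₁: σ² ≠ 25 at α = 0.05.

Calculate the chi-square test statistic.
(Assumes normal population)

df = n - 1 = 30
χ² = (n-1)s²/σ₀² = 30×20.00/25 = 24.0000
Critical values: χ²_{0.975,30} = 16.791, χ²_{0.025,30} = 46.979
Rejection region: χ² < 16.791 or χ² > 46.979
Decision: fail to reject H₀

Answer: χ² = 24.0000, fail to reject H₀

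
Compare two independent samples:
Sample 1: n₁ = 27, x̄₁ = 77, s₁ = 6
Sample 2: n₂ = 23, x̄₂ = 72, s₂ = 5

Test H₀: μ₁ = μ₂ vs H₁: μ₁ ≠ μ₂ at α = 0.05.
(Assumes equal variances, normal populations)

Pooled variance: s²_p = [26×6² + 22×5²]/(48) = 30.9583
s_p = 5.5640
SE = s_p×√(1/n₁ + 1/n₂) = 5.5640×√(1/27 + 1/23) = 1.5788
t = (x̄₁ - x̄₂)/SE = (77 - 72)/1.5788 = 3.1670
df = 48, t-critical = ±2.011
Decision: reject H₀

Answer: t = 3.1670, reject H₀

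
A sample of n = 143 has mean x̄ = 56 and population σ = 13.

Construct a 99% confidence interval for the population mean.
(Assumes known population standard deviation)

Confidence level: 99%, α = 0.01
z_0.005 = 2.576
SE = σ/√n = 13/√143 = 1.0871
Margin of error = 2.576 × 1.0871 = 2.8004
CI: x̄ ± margin = 56 ± 2.8004
CI: (53.1996, 58.8004)

Answer: (53.1996, 58.8004)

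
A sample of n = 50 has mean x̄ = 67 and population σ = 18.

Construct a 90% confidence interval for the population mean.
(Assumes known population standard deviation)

Confidence level: 90%, α = 0.1
z_0.05 = 1.645
SE = σ/√n = 18/√50 = 2.5456
Margin of error = 1.645 × 2.5456 = 4.1875
CI: x̄ ± margin = 67 ± 4.1875
CI: (62.8125, 71.1875)

Answer: (62.8125, 71.1875)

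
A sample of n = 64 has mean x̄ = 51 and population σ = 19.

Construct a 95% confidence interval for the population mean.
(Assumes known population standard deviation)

Confidence level: 95%, α = 0.05
z_0.025 = 1.960
SE = σ/√n = 19/√64 = 2.3750
Margin of error = 1.960 × 2.3750 = 4.6550
CI: x̄ ± margin = 51 ± 4.6550
CI: (46.3450, 55.6550)

Answer: (46.3450, 55.6550)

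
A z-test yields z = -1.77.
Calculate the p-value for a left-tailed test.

For z = -1.77:
p = P(Z < -1.77) = Φ(-1.77) = 0.0384

Answer: p-value ≈ 0.0384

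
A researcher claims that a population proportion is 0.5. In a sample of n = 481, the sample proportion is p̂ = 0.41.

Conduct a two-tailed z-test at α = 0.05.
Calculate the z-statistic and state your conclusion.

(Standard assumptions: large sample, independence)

H₀: p = 0.5, H₁: p ≠ 0.5
Standard error: SE = √(p₀(1-p₀)/n) = √(0.5×0.5/481) = 0.022798
z-statistic: z = (p̂ - p₀)/SE = (0.41 - 0.5)/0.022798 = -3.9477
Critical value: z_0.025 = ±1.960
p-value = 0.0001
Decision: reject H₀ at α = 0.05

Answer: z = -3.9477, reject H₀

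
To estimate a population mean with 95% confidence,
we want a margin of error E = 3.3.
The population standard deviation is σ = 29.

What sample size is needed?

z_0.025 = 1.960
n = (z×σ/E)² = (1.960×29/3.3)²
n = 296.6745
Round up: n = 297

Answer: n = 297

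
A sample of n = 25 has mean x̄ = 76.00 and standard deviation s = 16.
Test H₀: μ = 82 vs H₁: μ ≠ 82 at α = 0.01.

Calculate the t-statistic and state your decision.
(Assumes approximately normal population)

Answer: t = -1.8750, fail to reject H₀

Derivation:
df = n - 1 = 24
SE = s/√n = 16/√25 = 3.2000
t = (x̄ - μ₀)/SE = (76.00 - 82)/3.2000 = -1.8750
Critical value: t_{0.005,24} = ±2.797
p-value ≈ 0.0730
Decision: fail to reject H₀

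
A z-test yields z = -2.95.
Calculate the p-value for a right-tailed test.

For z = -2.95:
p = P(Z > -2.95) = 1 - Φ(-2.95) = 0.9984

Answer: p-value ≈ 0.9984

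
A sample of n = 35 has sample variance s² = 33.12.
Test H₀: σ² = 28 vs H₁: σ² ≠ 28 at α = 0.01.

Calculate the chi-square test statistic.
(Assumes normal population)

Answer: χ² = 40.2171, fail to reject H₀

Derivation:
df = n - 1 = 34
χ² = (n-1)s²/σ₀² = 34×33.12/28 = 40.2171
Critical values: χ²_{0.995,34} = 16.501, χ²_{0.005,34} = 58.964
Rejection region: χ² < 16.501 or χ² > 58.964
Decision: fail to reject H₀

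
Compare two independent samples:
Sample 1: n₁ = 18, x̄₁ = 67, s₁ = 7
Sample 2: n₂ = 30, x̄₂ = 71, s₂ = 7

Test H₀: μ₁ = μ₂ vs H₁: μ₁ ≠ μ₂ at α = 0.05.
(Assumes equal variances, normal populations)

Pooled variance: s²_p = [17×7² + 29×7²]/(46) = 49.0000
s_p = 7.0000
SE = s_p×√(1/n₁ + 1/n₂) = 7.0000×√(1/18 + 1/30) = 2.0870
t = (x̄₁ - x̄₂)/SE = (67 - 71)/2.0870 = -1.9166
df = 46, t-critical = ±2.013
Decision: fail to reject H₀

Answer: t = -1.9166, fail to reject H₀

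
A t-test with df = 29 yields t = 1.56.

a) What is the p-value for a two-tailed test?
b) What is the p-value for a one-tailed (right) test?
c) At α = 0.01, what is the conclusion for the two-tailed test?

Using t-distribution with df = 29:
a) Two-tailed: p = 2×P(T > 1.56) = 0.1296
b) One-tailed: p = P(T > 1.56) = 0.0648
c) 0.1296 ≥ 0.01, fail to reject H₀

Answer: a) 0.1296, b) 0.0648, c) fail to reject H₀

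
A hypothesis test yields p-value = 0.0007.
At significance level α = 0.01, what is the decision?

Compare p-value to α:
0.0007 < 0.01
Decision: reject H₀

Answer: reject H₀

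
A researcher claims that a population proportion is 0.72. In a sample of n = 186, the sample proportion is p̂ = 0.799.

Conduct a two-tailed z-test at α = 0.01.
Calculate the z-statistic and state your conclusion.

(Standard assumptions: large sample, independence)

Answer: z = 2.3996, fail to reject H₀

Derivation:
H₀: p = 0.72, H₁: p ≠ 0.72
Standard error: SE = √(p₀(1-p₀)/n) = √(0.72×0.28/186) = 0.032922
z-statistic: z = (p̂ - p₀)/SE = (0.799 - 0.72)/0.032922 = 2.3996
Critical value: z_0.005 = ±2.576
p-value = 0.0164
Decision: fail to reject H₀ at α = 0.01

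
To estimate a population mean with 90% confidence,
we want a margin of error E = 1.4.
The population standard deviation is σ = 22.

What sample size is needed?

z_0.05 = 1.645
n = (z×σ/E)² = (1.645×22/1.4)²
n = 668.2225
Round up: n = 669

Answer: n = 669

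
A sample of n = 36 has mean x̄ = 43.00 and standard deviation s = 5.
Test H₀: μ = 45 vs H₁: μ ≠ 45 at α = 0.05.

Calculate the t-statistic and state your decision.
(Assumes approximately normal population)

df = n - 1 = 35
SE = s/√n = 5/√36 = 0.8333
t = (x̄ - μ₀)/SE = (43.00 - 45)/0.8333 = -2.4001
Critical value: t_{0.025,35} = ±2.030
p-value ≈ 0.0218
Decision: reject H₀

Answer: t = -2.4001, reject H₀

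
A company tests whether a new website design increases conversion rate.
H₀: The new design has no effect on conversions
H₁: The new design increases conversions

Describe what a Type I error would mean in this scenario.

Type I error: rejecting H₀ when it is actually true (false positive).
Type II error: failing to reject H₀ when H₁ is actually true (false negative).

Answer: Switching to a new design that doesn't actually help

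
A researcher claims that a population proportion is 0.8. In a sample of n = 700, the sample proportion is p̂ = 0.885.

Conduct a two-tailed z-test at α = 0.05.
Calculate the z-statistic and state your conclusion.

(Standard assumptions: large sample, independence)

Answer: z = 5.6221, reject H₀

Derivation:
H₀: p = 0.8, H₁: p ≠ 0.8
Standard error: SE = √(p₀(1-p₀)/n) = √(0.8×0.2/700) = 0.015119
z-statistic: z = (p̂ - p₀)/SE = (0.885 - 0.8)/0.015119 = 5.6221
Critical value: z_0.025 = ±1.960
p-value < 0.0001
Decision: reject H₀ at α = 0.05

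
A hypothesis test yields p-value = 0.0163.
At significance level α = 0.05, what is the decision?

Answer: reject H₀

Derivation:
Compare p-value to α:
0.0163 < 0.05
Decision: reject H₀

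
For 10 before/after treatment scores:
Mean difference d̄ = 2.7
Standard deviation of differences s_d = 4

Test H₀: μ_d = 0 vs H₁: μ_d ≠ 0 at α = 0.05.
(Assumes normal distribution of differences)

df = n - 1 = 9
SE = s_d/√n = 4/√10 = 1.2649
t = d̄/SE = 2.7/1.2649 = 2.1346
Critical value: t_{0.025,9} = ±2.262
p-value ≈ 0.0616
Decision: fail to reject H₀

Answer: t = 2.1346, fail to reject H₀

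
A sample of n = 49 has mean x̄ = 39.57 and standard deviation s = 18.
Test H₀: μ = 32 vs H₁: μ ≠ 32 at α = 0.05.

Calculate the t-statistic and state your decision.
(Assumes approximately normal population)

Answer: t = 2.9439, reject H₀

Derivation:
df = n - 1 = 48
SE = s/√n = 18/√49 = 2.5714
t = (x̄ - μ₀)/SE = (39.57 - 32)/2.5714 = 2.9439
Critical value: t_{0.025,48} = ±2.011
p-value ≈ 0.0050
Decision: reject H₀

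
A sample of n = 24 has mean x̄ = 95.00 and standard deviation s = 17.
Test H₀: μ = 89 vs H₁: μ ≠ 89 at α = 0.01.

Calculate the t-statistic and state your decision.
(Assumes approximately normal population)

df = n - 1 = 23
SE = s/√n = 17/√24 = 3.4701
t = (x̄ - μ₀)/SE = (95.00 - 89)/3.4701 = 1.7291
Critical value: t_{0.005,23} = ±2.807
p-value ≈ 0.0972
Decision: fail to reject H₀

Answer: t = 1.7291, fail to reject H₀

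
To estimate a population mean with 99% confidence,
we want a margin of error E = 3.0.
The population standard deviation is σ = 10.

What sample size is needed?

z_0.005 = 2.576
n = (z×σ/E)² = (2.576×10/3.0)²
n = 73.7308
Round up: n = 74

Answer: n = 74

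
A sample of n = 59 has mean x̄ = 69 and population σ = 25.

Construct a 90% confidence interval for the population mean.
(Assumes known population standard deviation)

Confidence level: 90%, α = 0.1
z_0.05 = 1.645
SE = σ/√n = 25/√59 = 3.2547
Margin of error = 1.645 × 3.2547 = 5.3540
CI: x̄ ± margin = 69 ± 5.3540
CI: (63.6460, 74.3540)

Answer: (63.6460, 74.3540)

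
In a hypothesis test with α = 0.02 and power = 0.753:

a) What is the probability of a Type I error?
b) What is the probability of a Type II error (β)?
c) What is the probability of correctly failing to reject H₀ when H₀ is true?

Answer: a) 0.02, b) 0.247, c) 0.98

Derivation:
a) Type I error probability = α = 0.02
b) Power = P(reject H₀ | H₁ true) = 1 - β = 0.753, so Type II error probability = β = 1 - Power = 0.247
c) P(fail to reject H₀ | H₀ true) = 1 - α = 0.98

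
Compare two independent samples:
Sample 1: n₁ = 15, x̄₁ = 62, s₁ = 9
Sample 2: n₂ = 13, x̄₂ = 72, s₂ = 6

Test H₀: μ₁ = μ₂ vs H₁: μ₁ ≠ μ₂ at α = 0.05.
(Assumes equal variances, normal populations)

Pooled variance: s²_p = [14×9² + 12×6²]/(26) = 60.2308
s_p = 7.7609
SE = s_p×√(1/n₁ + 1/n₂) = 7.7609×√(1/15 + 1/13) = 2.9409
t = (x̄₁ - x̄₂)/SE = (62 - 72)/2.9409 = -3.4003
df = 26, t-critical = ±2.056
Decision: reject H₀

Answer: t = -3.4003, reject H₀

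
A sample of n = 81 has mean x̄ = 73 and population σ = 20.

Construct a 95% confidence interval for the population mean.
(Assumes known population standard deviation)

Answer: (68.6445, 77.3555)

Derivation:
Confidence level: 95%, α = 0.05
z_0.025 = 1.960
SE = σ/√n = 20/√81 = 2.2222
Margin of error = 1.960 × 2.2222 = 4.3555
CI: x̄ ± margin = 73 ± 4.3555
CI: (68.6445, 77.3555)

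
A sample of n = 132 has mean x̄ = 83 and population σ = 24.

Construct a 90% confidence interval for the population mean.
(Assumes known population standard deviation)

Confidence level: 90%, α = 0.1
z_0.05 = 1.645
SE = σ/√n = 24/√132 = 2.0889
Margin of error = 1.645 × 2.0889 = 3.4362
CI: x̄ ± margin = 83 ± 3.4362
CI: (79.5638, 86.4362)

Answer: (79.5638, 86.4362)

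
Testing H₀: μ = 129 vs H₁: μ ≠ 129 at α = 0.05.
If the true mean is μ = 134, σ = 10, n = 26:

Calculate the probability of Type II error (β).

SE = σ/√n = 10/√26 = 1.9612
Critical values: μ₀ ± z_0.025×SE = 129 ± 1.960×1.9612
Acceptance region: (125.1560, 132.8440)
Under H₁ (μ = 134): z_high = (132.8440 - 134)/1.9612 = -0.5894, z_low = (125.1560 - 134)/1.9612 = -4.5095
β = P(not reject | H₁) = Φ(-0.5894) - Φ(-4.5095) ≈ 0.2778

Answer: β ≈ 0.2778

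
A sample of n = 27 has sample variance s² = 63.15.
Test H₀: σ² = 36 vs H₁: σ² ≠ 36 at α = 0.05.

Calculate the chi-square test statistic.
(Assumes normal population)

Answer: χ² = 45.6083, reject H₀

Derivation:
df = n - 1 = 26
χ² = (n-1)s²/σ₀² = 26×63.15/36 = 45.6083
Critical values: χ²_{0.975,26} = 13.844, χ²_{0.025,26} = 41.923
Rejection region: χ² < 13.844 or χ² > 41.923
Decision: reject H₀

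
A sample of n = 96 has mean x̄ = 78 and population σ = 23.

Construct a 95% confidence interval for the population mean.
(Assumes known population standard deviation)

Confidence level: 95%, α = 0.05
z_0.025 = 1.960
SE = σ/√n = 23/√96 = 2.3474
Margin of error = 1.960 × 2.3474 = 4.6009
CI: x̄ ± margin = 78 ± 4.6009
CI: (73.3991, 82.6009)

Answer: (73.3991, 82.6009)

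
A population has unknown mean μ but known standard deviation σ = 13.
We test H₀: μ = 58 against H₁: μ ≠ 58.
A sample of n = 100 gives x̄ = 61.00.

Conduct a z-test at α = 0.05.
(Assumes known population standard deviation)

Answer: z = 2.3077, reject H₀

Derivation:
Standard error: SE = σ/√n = 13/√100 = 1.3000
z-statistic: z = (x̄ - μ₀)/SE = (61.00 - 58)/1.3000 = 2.3077
Critical value: ±1.960
p-value = 0.0210
Decision: reject H₀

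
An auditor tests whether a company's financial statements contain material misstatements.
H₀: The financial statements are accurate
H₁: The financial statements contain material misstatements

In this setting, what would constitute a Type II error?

A Type I error (probability α) occurs when we reject a true H₀.
A Type II error (probability β) occurs when we fail to reject a false H₀.

Answer: Failing to detect material misstatements that are actually present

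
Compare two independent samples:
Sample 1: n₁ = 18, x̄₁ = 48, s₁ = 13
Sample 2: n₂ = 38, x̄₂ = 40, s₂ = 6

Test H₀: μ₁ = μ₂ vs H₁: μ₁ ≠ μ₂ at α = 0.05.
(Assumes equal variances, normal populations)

Answer: t = 3.1684, reject H₀

Derivation:
Pooled variance: s²_p = [17×13² + 37×6²]/(54) = 77.8704
s_p = 8.8244
SE = s_p×√(1/n₁ + 1/n₂) = 8.8244×√(1/18 + 1/38) = 2.5249
t = (x̄₁ - x̄₂)/SE = (48 - 40)/2.5249 = 3.1684
df = 54, t-critical = ±2.005
Decision: reject H₀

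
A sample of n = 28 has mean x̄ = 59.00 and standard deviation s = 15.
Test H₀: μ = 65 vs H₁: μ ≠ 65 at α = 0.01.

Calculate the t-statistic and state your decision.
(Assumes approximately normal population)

df = n - 1 = 27
SE = s/√n = 15/√28 = 2.8347
t = (x̄ - μ₀)/SE = (59.00 - 65)/2.8347 = -2.1166
Critical value: t_{0.005,27} = ±2.771
p-value ≈ 0.0437
Decision: fail to reject H₀

Answer: t = -2.1166, fail to reject H₀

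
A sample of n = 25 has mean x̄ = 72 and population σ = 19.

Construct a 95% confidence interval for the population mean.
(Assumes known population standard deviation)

Answer: (64.5520, 79.4480)

Derivation:
Confidence level: 95%, α = 0.05
z_0.025 = 1.960
SE = σ/√n = 19/√25 = 3.8000
Margin of error = 1.960 × 3.8000 = 7.4480
CI: x̄ ± margin = 72 ± 7.4480
CI: (64.5520, 79.4480)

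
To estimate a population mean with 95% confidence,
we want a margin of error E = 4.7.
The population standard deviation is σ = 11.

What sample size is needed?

Answer: n = 22

Derivation:
z_0.025 = 1.960
n = (z×σ/E)² = (1.960×11/4.7)²
n = 21.0427
Round up: n = 22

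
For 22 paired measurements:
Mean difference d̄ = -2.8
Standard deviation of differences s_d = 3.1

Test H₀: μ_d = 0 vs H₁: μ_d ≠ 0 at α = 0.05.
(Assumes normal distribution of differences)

df = n - 1 = 21
SE = s_d/√n = 3.1/√22 = 0.6609
t = d̄/SE = -2.8/0.6609 = -4.2366
Critical value: t_{0.025,21} = ±2.080
p-value ≈ 0.0004
Decision: reject H₀

Answer: t = -4.2366, reject H₀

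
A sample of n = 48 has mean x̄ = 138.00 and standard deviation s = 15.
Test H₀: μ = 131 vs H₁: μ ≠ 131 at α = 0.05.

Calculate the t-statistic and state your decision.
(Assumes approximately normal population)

df = n - 1 = 47
SE = s/√n = 15/√48 = 2.1651
t = (x̄ - μ₀)/SE = (138.00 - 131)/2.1651 = 3.2331
Critical value: t_{0.025,47} = ±2.012
p-value ≈ 0.0022
Decision: reject H₀

Answer: t = 3.2331, reject H₀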